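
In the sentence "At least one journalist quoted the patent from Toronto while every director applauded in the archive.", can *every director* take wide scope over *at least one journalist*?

No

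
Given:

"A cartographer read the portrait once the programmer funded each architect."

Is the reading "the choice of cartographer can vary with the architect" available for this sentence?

This is the *each architect* > *a cartographer* reading.
Structurally, *each architect* is inside the adjunct clause *once the programmer funded each architect*.
Adjunct clauses are scope islands: a quantifier inside an adjunct cannot raise into the matrix clause.
So *each architect* cannot raise to a position above *a cartographer*.
(Only the surface reading survives: one fixed cartographer with respect to all the relevant architects.)

No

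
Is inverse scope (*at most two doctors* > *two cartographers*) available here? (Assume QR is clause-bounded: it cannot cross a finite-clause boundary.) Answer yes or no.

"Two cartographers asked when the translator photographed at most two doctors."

No

*at most two doctors* sits inside the embedded question *when the translator photographed at most two doctors*.
Embedded wh-clauses are opaque for QR, so the quantifier stays inside the question.
Hence only narrow scope for *at most two doctors* (under *two cartographers*) survives.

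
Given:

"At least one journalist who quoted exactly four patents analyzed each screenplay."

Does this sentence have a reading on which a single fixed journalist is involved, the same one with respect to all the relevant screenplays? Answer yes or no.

Yes

This is the *at least one journalist* > *each screenplay* reading.
Nothing needs to raise for *at least one journalist* > *each screenplay*, so no island constraint is at stake.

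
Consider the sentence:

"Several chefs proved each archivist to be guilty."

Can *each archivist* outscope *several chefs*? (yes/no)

ECM infinitives lack a CP barrier, so *each archivist* can QR over the matrix subject *several chefs*.
Nothing blocks QR of the lower DP to a position above the higher one, so inverse scope is available.

Yes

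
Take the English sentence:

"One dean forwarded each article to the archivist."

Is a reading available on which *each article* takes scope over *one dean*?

*each article* is the matrix object and *one dean* the matrix subject; the two are clausemates.
Nothing blocks QR of the lower DP to a position above the higher one, so inverse scope is available.
The sentence is scopally ambiguous between *one dean* > *each article* and *each article* > *one dean*.

Yes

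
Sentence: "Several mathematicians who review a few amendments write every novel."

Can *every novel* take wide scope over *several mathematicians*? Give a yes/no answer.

Yes

Although the sentence contains a relative clause (*who review a few amendments*), *every novel* is outside it, in the matrix VP.
With no island boundary between them, the object can take inverse scope over the subject via ordinary QR within the clause.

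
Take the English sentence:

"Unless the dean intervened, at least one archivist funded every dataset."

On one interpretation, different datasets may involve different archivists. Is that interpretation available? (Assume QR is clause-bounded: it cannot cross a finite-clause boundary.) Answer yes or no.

Yes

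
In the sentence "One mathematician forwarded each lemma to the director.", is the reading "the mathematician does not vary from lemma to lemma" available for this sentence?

Yes

The described interpretation is the *one mathematician* > *each lemma* scoping.
That is the surface-scope ordering, which is always one of the available readings — island constraints only ever restrict inverse scope.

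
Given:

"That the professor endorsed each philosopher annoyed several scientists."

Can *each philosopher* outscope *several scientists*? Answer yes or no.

*each philosopher* occurs within the sentential subject *that the professor endorsed each philosopher*.
Sentential subjects are islands: a quantifier inside the subject clause cannot raise over the matrix predicate.
*each philosopher* > *several scientists* would require crossing that boundary, which is illicit.

No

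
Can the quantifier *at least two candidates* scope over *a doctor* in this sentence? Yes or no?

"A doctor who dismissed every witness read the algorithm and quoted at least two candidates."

The target quantifier *at least two candidates* is part of one conjunct of the coordinate structure (*quoted at least two candidates*).
QR out of a conjunct would have to apply non-ATB, which the CSC forbids.
The inverse ordering *at least two candidates* > *a doctor* is therefore underivable.

No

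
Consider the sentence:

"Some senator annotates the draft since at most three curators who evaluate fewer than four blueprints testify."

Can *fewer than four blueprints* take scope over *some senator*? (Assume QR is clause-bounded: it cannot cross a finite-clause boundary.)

*fewer than four blueprints* is embedded in the relative clause *who evaluate fewer than four blueprints*, which is itself inside the adjunct *since at most three curators who evaluate fewer than four blueprints testify*.
Two island boundaries intervene — the relative clause and the adjunct. Either alone would block QR.
The inverse ordering *fewer than four blueprints* > *some senator* is therefore underivable.

No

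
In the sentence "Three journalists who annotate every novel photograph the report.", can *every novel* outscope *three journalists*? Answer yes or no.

The target quantifier *every novel* is part of the relative clause *who annotate every novel*.
A relative clause is a scope island — quantifier raising cannot cross its boundary.
Hence only narrow scope for *every novel* (under *three journalists*) survives.

No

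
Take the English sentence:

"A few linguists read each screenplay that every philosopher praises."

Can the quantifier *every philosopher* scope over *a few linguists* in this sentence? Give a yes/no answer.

No

Structurally, *every philosopher* is inside the relative clause *that every philosopher praises* modifying *each screenplay*.
QR out of a relative clause is ruled out by the relative-clause island constraint.
There is no licit LF on which *every philosopher* c-commands *a few linguists*.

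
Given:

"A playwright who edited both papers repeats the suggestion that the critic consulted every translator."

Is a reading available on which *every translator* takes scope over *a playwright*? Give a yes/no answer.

*every translator* is embedded in the complex NP *the suggestion that the critic consulted every translator*.
A that-clause complement to a noun is an island; QR cannot cross the NP boundary.
Hence only narrow scope for *every translator* (under *a playwright*) survives.
(Only the surface reading survives: one fixed playwright with respect to all the relevant translators.)

No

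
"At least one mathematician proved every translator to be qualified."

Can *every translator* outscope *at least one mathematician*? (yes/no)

Yes

ECM infinitives lack a CP barrier, so *every translator* can QR over the matrix subject *at least one mathematician*.
No island intervenes, so both surface and inverse scope are derivable.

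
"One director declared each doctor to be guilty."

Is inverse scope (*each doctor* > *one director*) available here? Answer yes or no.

Yes

The ECM infinitive is scope-transparent — *each doctor* is free to raise above *one director*.
QR within a single clause is free, so the lower quantifier may take scope over the higher one.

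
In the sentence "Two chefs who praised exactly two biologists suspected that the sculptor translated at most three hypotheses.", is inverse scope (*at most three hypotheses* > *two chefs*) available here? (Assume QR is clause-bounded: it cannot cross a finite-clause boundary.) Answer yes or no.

No

*at most three hypotheses* sits inside the finite complement clause *that the sculptor translated at most three hypotheses*.
Finite CP is the ceiling for QR here, by assumption.
*at most three hypotheses* is confined to the island and cannot take scope over *two chefs*.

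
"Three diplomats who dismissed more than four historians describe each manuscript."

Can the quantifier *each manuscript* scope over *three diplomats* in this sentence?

Although the sentence contains a relative clause (*who dismissed more than four historians*), *each manuscript* is outside it, in the matrix VP.
Clause-internal QR can adjoin the lower DP above the subject, yielding the inverse reading.

Yes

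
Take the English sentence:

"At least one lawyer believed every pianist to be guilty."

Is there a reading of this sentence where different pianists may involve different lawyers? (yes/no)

Yes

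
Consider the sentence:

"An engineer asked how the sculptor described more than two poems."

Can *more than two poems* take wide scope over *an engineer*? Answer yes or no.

The DP *more than two poems* is contained in the embedded question *how the sculptor described more than two poems*.
An indirect question is a wh-island; the filled [Spec,CP] blocks QR across the CP edge.
The inverse ordering *more than two poems* > *an engineer* is therefore underivable.

No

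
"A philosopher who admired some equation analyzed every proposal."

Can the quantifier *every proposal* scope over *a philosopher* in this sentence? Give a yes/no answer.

Yes

The relative clause *who admired some equation* modifies *a philosopher*, but *every proposal* is not inside that relative clause — it is an argument of the matrix verb.
Nothing blocks QR of the lower DP to a position above the higher one, so inverse scope is available.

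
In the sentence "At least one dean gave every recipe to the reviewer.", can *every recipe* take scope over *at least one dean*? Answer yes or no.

Both DPs are arguments of the same predicate; there is no clause or island boundary between them.
Ordinary QR to a clause-peripheral position gives the wide-scope LF for the lower DP.

Yes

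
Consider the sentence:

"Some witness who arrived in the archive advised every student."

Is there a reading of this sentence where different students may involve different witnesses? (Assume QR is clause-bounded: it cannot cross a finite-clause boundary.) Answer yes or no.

Yes

The described interpretation is the *every student* > *some witness* scoping.
*every student* is a matrix argument; only *some witness* is modified by the relative clause *who arrived in the archive*, so the RC island is irrelevant to the target quantifier.
No island intervenes, so both surface and inverse scope are derivable.
Both orderings are possible: *some witness* > *every student* and *every student* > *some witness*.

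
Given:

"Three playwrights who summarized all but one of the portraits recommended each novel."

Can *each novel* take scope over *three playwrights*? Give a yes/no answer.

Yes

*each novel* is a matrix argument; only *three playwrights* is modified by the relative clause *who summarized all but one of the portraits*, so the RC island is irrelevant to the target quantifier.
Nothing blocks QR of the lower DP to a position above the higher one, so inverse scope is available.
Both orderings are possible: *three playwrights* > *each novel* and *each novel* > *three playwrights*.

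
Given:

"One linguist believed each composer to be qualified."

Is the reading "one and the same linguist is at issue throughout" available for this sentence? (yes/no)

Yes

That reading corresponds to *one linguist* > *each composer*.
Surface scope (*one linguist* > *each composer*) is always derivable; islands only block QR, not in-situ interpretation.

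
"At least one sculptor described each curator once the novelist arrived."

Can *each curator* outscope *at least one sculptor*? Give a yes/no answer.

*each curator* is a matrix argument; the adjunct is an island but the target quantifier is outside it.
With no island boundary between them, the object can take inverse scope over the subject via ordinary QR within the clause.

Yes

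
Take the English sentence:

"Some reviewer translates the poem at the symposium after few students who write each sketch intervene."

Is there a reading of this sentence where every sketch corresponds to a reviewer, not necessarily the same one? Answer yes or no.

That reading corresponds to *each sketch* > *some reviewer*.
*each sketch* sits inside the relative clause *who write each sketch*, which is itself inside the adjunct *after few students who write each sketch intervene*.
Two island boundaries intervene — the relative clause and the adjunct. Either alone would block QR.
So *each sketch* cannot raise to a position above *some reviewer*.

No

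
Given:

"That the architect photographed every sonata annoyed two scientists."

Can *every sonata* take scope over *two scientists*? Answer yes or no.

No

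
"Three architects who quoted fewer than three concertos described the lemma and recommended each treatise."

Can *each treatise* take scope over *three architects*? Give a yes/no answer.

The DP *each treatise* is contained in one conjunct of the coordinate structure (*recommended each treatise*).
QR out of a conjunct would have to apply non-ATB, which the CSC forbids.
*each treatise* > *three architects* would require crossing that boundary, which is illicit.

No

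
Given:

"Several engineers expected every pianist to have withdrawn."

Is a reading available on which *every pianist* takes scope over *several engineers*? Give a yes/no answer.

Yes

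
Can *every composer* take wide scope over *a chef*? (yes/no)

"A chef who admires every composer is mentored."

*every composer* occurs within the relative clause *who admires every composer*.
QR out of a relative clause is ruled out by the relative-clause island constraint.
There is no licit LF on which *every composer* c-commands *a chef*.

No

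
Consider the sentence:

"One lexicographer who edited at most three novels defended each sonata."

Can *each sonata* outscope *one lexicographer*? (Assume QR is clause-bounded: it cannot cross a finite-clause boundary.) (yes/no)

*each sonata* sits in the matrix clause, not in the relative clause on *one lexicographer*.
With no island boundary between them, the object can take inverse scope over the subject via ordinary QR within the clause.

Yes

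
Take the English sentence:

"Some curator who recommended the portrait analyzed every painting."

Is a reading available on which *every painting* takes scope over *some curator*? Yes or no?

Yes

*every painting* is a matrix argument; only *some curator* is modified by the relative clause *who recommended the portrait*, so the RC island is irrelevant to the target quantifier.
No island intervenes, so both surface and inverse scope are derivable.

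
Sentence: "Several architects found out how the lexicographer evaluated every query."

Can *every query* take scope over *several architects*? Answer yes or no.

No

The target quantifier *every query* is part of the embedded question *how the lexicographer evaluated every query*.
The wh-island constraint blocks QR out of an embedded interrogative.
So *every query* cannot raise to a position above *several architects*.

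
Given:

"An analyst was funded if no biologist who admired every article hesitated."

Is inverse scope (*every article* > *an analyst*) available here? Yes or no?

*every article* sits inside the relative clause *who admired every article*, which is itself inside the adjunct *if no biologist who admired every article hesitated*.
Even if one barrier were somehow void, the other would still block QR.
There is no licit LF on which *every article* c-commands *an analyst*.
(Only the surface reading survives: one fixed analyst with respect to all the relevant articles.)

No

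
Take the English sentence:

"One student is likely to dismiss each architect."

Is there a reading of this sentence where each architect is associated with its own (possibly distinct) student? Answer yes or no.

The paraphrase describes the scope ordering *each architect* > *one student*.
Infinitival complements of raising predicates do not block QR; *each architect* and *one student* are effectively clausemates.
No island intervenes, so both surface and inverse scope are derivable.

Yes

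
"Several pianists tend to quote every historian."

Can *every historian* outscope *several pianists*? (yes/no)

Yes

*every historian* is inside a raising infinitive, which is transparent to QR (no CP barrier), so it behaves as a matrix argument.
Since no island is crossed, the inverse ordering is licensed alongside surface scope.
So *every historian* > *several pianists* is among the available readings.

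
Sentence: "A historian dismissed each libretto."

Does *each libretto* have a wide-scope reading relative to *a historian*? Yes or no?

*each libretto* is the matrix object and *a historian* the matrix subject; the two are clausemates.
Since no island is crossed, the inverse ordering is licensed alongside surface scope.
Both orderings are possible: *a historian* > *each libretto* and *each libretto* > *a historian*.

Yes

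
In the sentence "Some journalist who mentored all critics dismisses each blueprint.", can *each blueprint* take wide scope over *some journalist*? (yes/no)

The relative clause *who mentored all critics* modifies *some journalist*, but *each blueprint* is not inside that relative clause — it is an argument of the matrix verb.
QR within a single clause is free, so the lower quantifier may take scope over the higher one.

Yes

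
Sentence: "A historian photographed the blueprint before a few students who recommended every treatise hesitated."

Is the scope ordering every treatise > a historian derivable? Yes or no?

No

*every treatise* occurs within the relative clause *who recommended every treatise*, which is itself inside the adjunct *before a few students who recommended every treatise hesitated*.
Nested islands: the RC island is itself inside an adjunct island, so wide scope is doubly excluded.
Hence only narrow scope for *every treatise* (under *a historian*) survives.
(Only the surface reading survives: one fixed historian with respect to all the relevant treatises.)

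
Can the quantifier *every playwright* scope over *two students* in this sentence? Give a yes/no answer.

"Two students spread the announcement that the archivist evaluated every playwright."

No

The target quantifier *every playwright* is part of the complex NP *the announcement that the archivist evaluated every playwright*.
The complex NP is opaque for QR — the quantifier is frozen inside the noun's complement.
So *every playwright* cannot raise high enough to outscope *two students*; only the surface ordering *two students* > *every playwright* is available.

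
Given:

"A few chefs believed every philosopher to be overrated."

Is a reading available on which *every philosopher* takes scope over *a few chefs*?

Yes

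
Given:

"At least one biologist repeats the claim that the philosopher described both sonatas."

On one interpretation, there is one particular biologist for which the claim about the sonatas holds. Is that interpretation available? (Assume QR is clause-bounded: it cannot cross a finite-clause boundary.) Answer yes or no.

The paraphrase describes the scope ordering *at least one biologist* > *both sonatas*.
Surface scope (*at least one biologist* > *both sonatas*) is always derivable; islands only block QR, not in-situ interpretation.

Yes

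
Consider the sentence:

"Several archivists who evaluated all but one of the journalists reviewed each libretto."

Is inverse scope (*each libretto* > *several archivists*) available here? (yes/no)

The RC *who evaluated all but one of the journalists* is an island, but *each libretto* is not inside it — it is the matrix object, a clausemate of *several archivists*.
Since no island is crossed, the inverse ordering is licensed alongside surface scope.

Yes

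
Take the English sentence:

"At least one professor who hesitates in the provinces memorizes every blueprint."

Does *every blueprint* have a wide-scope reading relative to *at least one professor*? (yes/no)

Yes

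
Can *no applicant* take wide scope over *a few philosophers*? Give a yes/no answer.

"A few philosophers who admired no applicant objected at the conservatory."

*no applicant* is embedded in the relative clause *who admired no applicant*.
The relative clause forms an island for QR, so the quantifier is confined to the head noun's restrictor.
*no applicant* > *a few philosophers* would require crossing that boundary, which is illicit.

No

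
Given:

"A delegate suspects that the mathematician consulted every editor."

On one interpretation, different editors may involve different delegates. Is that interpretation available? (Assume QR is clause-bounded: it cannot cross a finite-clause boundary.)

No

The paraphrase describes the scope ordering *every editor* > *a delegate*.
Structurally, *every editor* is inside the finite complement clause *that the mathematician consulted every editor*.
With QR restricted to its own tensed clause, the embedded quantifier cannot reach a matrix scope position.
So the wide-scope reading for *every editor* is blocked.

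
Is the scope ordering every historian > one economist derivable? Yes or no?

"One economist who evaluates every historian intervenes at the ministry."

*every historian* occurs within the relative clause *who evaluates every historian*.
Relative clauses are scope islands: a quantifier cannot QR out of a relative clause to take scope in the matrix clause.
Hence only narrow scope for *every historian* (under *one economist*) survives.
(Only the surface reading survives: one fixed economist with respect to all the relevant historians.)

No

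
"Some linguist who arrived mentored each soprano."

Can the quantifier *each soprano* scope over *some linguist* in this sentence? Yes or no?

Although the sentence contains a relative clause (*who arrived*), *each soprano* is outside it, in the matrix VP.
Since no island is crossed, the inverse ordering is licensed alongside surface scope.

Yes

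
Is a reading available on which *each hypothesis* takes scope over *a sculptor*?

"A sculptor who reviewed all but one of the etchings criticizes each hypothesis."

The relative clause *who reviewed all but one of the etchings* modifies *a sculptor*, but *each hypothesis* is not inside that relative clause — it is an argument of the matrix verb.
Nothing blocks QR of the lower DP to a position above the higher one, so inverse scope is available.

Yes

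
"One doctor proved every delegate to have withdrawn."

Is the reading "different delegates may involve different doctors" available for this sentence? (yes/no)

That reading corresponds to *every delegate* > *one doctor*.
*every delegate* is an ECM subject; ECM complements are not islands, and the embedded quantifier may take matrix scope.
With no island boundary between them, the object can take inverse scope over the subject via ordinary QR within the clause.

Yes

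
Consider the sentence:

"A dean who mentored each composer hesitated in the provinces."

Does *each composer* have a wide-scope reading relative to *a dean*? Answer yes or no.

No

*each composer* sits inside the relative clause *who mentored each composer*.
A relative clause is a scope island — quantifier raising cannot cross its boundary.
The inverse ordering *each composer* > *a dean* is therefore underivable.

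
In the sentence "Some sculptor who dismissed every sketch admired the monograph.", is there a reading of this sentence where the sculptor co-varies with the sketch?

No

This is the *every sketch* > *some sculptor* reading.
The DP *every sketch* is contained in the relative clause *who dismissed every sketch*.
QR out of a relative clause is ruled out by the relative-clause island constraint.
So *every sketch* cannot raise to a position above *some sculptor*.
(Only the surface reading survives: one fixed sculptor with respect to all the relevant sketches.)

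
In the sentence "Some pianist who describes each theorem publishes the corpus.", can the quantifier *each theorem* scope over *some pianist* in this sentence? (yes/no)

No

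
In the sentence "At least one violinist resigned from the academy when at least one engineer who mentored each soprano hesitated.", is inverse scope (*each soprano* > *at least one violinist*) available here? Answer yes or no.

The DP *each soprano* is contained in the relative clause *who mentored each soprano*, which is itself inside the adjunct *when at least one engineer who mentored each soprano hesitated*.
Both the relative clause and the enclosing adjunct are scope islands; QR cannot cross either.
*each soprano* > *at least one violinist* would require crossing that boundary, which is illicit.
(Only the surface reading survives: one fixed violinist with respect to all the relevant sopranos.)

No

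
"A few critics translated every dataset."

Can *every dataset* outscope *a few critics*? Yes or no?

Yes

*every dataset* and *a few critics* are in the same minimal clause.
Since no island is crossed, the inverse ordering is licensed alongside surface scope.
The sentence is scopally ambiguous between *a few critics* > *every dataset* and *every dataset* > *a few critics*.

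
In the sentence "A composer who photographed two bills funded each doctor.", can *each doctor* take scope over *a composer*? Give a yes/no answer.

*each doctor* is a matrix argument; only *a composer* is modified by the relative clause *who photographed two bills*, so the RC island is irrelevant to the target quantifier.
Nothing blocks QR of the lower DP to a position above the higher one, so inverse scope is available.

Yes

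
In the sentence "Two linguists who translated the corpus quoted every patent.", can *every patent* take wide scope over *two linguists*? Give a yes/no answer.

The RC *who translated the corpus* is an island, but *every patent* is not inside it — it is the matrix object, a clausemate of *two linguists*.
Ordinary QR to a clause-peripheral position gives the wide-scope LF for the lower DP.
The sentence is scopally ambiguous between *two linguists* > *every patent* and *every patent* > *two linguists*.

Yes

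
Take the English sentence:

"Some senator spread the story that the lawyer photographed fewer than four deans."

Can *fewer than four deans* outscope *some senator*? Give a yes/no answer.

No

*fewer than four deans* occurs within the complex NP *the story that the lawyer photographed fewer than four deans*.
Since the clause is the complement of a nominal head, the CNPC blocks scope extraction.
So the wide-scope reading for *fewer than four deans* is blocked.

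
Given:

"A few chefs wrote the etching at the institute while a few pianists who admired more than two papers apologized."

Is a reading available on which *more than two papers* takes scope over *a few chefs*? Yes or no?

*more than two papers* occurs within the relative clause *who admired more than two papers*, which is itself inside the adjunct *while a few pianists who admired more than two papers apologized*.
Both the relative clause and the enclosing adjunct are scope islands; QR cannot cross either.
*more than two papers* is confined to the island and cannot take scope over *a few chefs*.

No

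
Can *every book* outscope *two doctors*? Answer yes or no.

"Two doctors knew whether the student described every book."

*every book* occurs within the embedded question *whether the student described every book*.
The wh-island constraint blocks QR out of an embedded interrogative.
So *every book* cannot raise to a position above *two doctors*.

No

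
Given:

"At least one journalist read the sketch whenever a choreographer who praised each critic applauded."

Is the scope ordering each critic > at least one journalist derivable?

The DP *each critic* is contained in the relative clause *who praised each critic*, which is itself inside the adjunct *whenever a choreographer who praised each critic applauded*.
Both the relative clause and the enclosing adjunct are scope islands; QR cannot cross either.
So *each critic* cannot raise high enough to outscope *at least one journalist*; only the surface ordering *at least one journalist* > *each critic* is available.

No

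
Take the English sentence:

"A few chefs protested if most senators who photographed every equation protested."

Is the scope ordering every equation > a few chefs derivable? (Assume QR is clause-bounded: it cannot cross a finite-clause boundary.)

No

*every equation* occurs within the relative clause *who photographed every equation*, which is itself inside the adjunct *if most senators who photographed every equation protested*.
Nested islands: the RC island is itself inside an adjunct island, so wide scope is doubly excluded.
So *every equation* cannot raise to a position above *a few chefs*.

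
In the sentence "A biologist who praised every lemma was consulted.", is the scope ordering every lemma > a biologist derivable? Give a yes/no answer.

No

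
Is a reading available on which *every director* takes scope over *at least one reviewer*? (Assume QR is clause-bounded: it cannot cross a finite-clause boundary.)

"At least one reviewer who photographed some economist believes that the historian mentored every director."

No

The target quantifier *every director* is part of the finite complement clause *that the historian mentored every director*.
Finite CP is the ceiling for QR here, by assumption.
Hence only narrow scope for *every director* (under *at least one reviewer*) survives.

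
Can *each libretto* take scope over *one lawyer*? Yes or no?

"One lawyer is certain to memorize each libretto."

Yes

*each libretto* is the object of the infinitival complement of a raising predicate; raising infinitives are transparent for QR, so the two DPs are in effect clausemates.
Nothing blocks QR of the lower DP to a position above the higher one, so inverse scope is available.
So *each libretto* > *one lawyer* is among the available readings.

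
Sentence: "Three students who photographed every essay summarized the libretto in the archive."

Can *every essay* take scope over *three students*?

No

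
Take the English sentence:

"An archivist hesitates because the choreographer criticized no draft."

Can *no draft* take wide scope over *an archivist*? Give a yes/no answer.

No

*no draft* sits inside the adjunct clause *because the choreographer criticized no draft*.
Adverbial clauses are not L-marked, so they are barriers for QR — the quantifier cannot escape the adjunct.
There is no licit LF on which *no draft* c-commands *an archivist*.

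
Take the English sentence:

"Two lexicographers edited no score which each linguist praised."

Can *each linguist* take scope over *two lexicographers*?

No

*each linguist* sits inside the relative clause *which each linguist praised* modifying *no score*.
Quantifiers inside a relative clause are trapped there; the RC boundary blocks QR.
So the wide-scope reading for *each linguist* is blocked.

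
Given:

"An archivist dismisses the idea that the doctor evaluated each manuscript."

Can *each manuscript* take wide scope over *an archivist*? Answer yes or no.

No

The target quantifier *each manuscript* is part of the complex NP *the idea that the doctor evaluated each manuscript*.
Since the clause is the complement of a nominal head, the CNPC blocks scope extraction.
The inverse ordering *each manuscript* > *an archivist* is therefore underivable.
(Only the surface reading survives: one fixed archivist with respect to all the relevant manuscripts.)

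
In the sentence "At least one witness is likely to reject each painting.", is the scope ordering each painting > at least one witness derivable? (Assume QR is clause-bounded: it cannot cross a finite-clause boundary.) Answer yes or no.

*each painting* is the object of the infinitival complement of a raising predicate; raising infinitives are transparent for QR, so the two DPs are in effect clausemates.
Clause-internal QR can adjoin the lower DP above the subject, yielding the inverse reading.

Yes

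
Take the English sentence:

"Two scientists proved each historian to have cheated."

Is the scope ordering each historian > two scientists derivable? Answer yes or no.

This is an ECM construction: *each historian* is the infinitival subject, Case-marked by the matrix verb, and the infinitive is transparent for QR.
Nothing blocks QR of the lower DP to a position above the higher one, so inverse scope is available.

Yes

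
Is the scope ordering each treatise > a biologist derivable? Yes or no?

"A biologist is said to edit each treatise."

The matrix predicate is a raising verb, whose infinitival complement is not a scope island — *each treatise* can QR into the matrix clause.
QR within a single clause is free, so the lower quantifier may take scope over the higher one.

Yes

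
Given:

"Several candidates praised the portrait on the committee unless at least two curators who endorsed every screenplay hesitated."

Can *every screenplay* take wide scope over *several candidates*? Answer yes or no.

The target quantifier *every screenplay* is part of the relative clause *who endorsed every screenplay*, which is itself inside the adjunct *unless at least two curators who endorsed every screenplay hesitated*.
Two island boundaries intervene — the relative clause and the adjunct. Either alone would block QR.
There is no licit LF on which *every screenplay* c-commands *several candidates*.

No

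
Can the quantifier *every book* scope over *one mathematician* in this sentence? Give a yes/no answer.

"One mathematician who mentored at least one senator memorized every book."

Yes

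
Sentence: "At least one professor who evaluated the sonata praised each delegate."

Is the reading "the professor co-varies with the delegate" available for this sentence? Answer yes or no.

Yes

The paraphrase describes the scope ordering *each delegate* > *at least one professor*.
*each delegate* sits in the matrix clause, not in the relative clause on *at least one professor*.
Nothing blocks QR of the lower DP to a position above the higher one, so inverse scope is available.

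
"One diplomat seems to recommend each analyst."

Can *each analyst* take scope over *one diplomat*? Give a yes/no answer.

Yes

Infinitival complements of raising predicates do not block QR; *each analyst* and *one diplomat* are effectively clausemates.
Since no island is crossed, the inverse ordering is licensed alongside surface scope.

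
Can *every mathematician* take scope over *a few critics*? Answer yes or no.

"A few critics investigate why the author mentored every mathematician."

No

Structurally, *every mathematician* is inside the embedded question *why the author mentored every mathematician*.
The wh-island constraint blocks QR out of an embedded interrogative.
*every mathematician* > *a few critics* would require crossing that boundary, which is illicit.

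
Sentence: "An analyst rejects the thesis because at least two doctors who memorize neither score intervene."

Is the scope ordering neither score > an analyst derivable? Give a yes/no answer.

The target quantifier *neither score* is part of the relative clause *who memorize neither score*, which is itself inside the adjunct *because at least two doctors who memorize neither score intervene*.
Even if one barrier were somehow void, the other would still block QR.
*neither score* is confined to the island and cannot take scope over *an analyst*.

No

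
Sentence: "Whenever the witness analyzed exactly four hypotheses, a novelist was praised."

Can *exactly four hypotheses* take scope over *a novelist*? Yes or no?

The target quantifier *exactly four hypotheses* is part of the adjunct clause *whenever the witness analyzed exactly four hypotheses*.
Adjunct clauses are scope islands: a quantifier inside an adjunct cannot raise into the matrix clause.
*exactly four hypotheses* is confined to the island and cannot take scope over *a novelist*.

No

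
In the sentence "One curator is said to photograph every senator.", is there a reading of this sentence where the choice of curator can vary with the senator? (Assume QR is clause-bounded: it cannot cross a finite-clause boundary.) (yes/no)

Yes

That reading corresponds to *every senator* > *one curator*.
*every senator* is the object of the infinitival complement of a raising predicate; raising infinitives are transparent for QR, so the two DPs are in effect clausemates.
Clause-internal QR can adjoin the lower DP above the subject, yielding the inverse reading.
Both orderings are possible: *one curator* > *every senator* and *every senator* > *one curator*.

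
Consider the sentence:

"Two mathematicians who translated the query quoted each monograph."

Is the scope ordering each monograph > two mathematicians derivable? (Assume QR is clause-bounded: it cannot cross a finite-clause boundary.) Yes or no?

Yes

*each monograph* sits in the matrix clause, not in the relative clause on *two mathematicians*.
Ordinary QR to a clause-peripheral position gives the wide-scope LF for the lower DP.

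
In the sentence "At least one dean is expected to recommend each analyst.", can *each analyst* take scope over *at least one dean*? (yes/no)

*each analyst* is inside a raising infinitive, which is transparent to QR (no CP barrier), so it behaves as a matrix argument.
Since no island is crossed, the inverse ordering is licensed alongside surface scope.

Yes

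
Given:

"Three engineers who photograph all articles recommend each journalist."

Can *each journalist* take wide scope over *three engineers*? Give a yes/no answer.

Although the sentence contains a relative clause (*who photograph all articles*), *each journalist* is outside it, in the matrix VP.
No island intervenes, so both surface and inverse scope are derivable.

Yes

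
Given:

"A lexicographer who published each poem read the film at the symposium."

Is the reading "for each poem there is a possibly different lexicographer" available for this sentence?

The paraphrase describes the scope ordering *each poem* > *a lexicographer*.
Structurally, *each poem* is inside the relative clause *who published each poem*.
The relative clause forms an island for QR, so the quantifier is confined to the head noun's restrictor.
There is no licit LF on which *each poem* c-commands *a lexicographer*.
(Only the surface reading survives: one fixed lexicographer with respect to all the relevant poems.)

No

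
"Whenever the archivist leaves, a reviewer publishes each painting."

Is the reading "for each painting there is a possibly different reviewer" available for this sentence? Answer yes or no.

This is the *each painting* > *a reviewer* reading.
The adjunct clause does not contain *each painting*, which is the matrix object.
QR within a single clause is free, so the lower quantifier may take scope over the higher one.

Yes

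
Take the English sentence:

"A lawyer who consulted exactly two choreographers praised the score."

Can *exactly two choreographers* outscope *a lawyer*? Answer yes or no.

*exactly two choreographers* sits inside the relative clause *who consulted exactly two choreographers*.
Relative clauses block scope extraction: QR cannot target a position outside the modified NP.
*exactly two choreographers* > *a lawyer* would require crossing that boundary, which is illicit.

No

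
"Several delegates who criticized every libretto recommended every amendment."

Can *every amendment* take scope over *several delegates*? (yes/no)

Yes

Although the sentence contains a relative clause (*who criticized every libretto*), *every amendment* is outside it, in the matrix VP.
Nothing blocks QR of the lower DP to a position above the higher one, so inverse scope is available.
Both orderings are possible: *several delegates* > *every amendment* and *every amendment* > *several delegates*.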